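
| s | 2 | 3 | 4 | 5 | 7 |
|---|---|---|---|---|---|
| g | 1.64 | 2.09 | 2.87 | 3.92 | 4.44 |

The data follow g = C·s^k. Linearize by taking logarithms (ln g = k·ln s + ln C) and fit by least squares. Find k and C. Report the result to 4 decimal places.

k = 0.8579, C = 0.8810

Let Y = ln g. Fitting Y = k·ln s + ln C by least squares:
AᵀA = [[9.9861, 6.7334]; [6.7334, 5]], rhs = [7.7137, 5.1429]ᵀ  (here Σln s = 6.7334, Σ(ln s)² = 9.9861, Σln g = 5.1429, Σln s·ln g = 7.7137).
Solving (det = 4.5917): k = 0.85785, ln C = -0.12667, so C = exp(-0.12667) = 0.88102.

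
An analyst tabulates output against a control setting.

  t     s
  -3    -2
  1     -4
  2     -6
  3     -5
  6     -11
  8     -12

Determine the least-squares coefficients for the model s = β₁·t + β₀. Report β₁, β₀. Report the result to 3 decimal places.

β₁ = -0.984, β₀ = -3.878

The normal system MᵀM·[β₁, β₀]ᵀ = Mᵀs is [[123, 17]; [17, 6]]·[β₁, β₀]ᵀ = [-187, -40]ᵀ.
Eliminating β₀: 6·(row 1) − 17·(row 2) gives 449·β₁ = 6·(-187) − 17·(-40) = -442, so β₁ = -442/449.
Then β₀ = ((-40) − 17·(-442/449))/6 = -1741/449.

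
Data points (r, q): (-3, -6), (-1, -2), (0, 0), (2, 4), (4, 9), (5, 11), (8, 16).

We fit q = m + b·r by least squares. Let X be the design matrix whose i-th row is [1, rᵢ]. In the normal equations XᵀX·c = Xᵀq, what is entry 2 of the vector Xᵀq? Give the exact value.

Entry 2 ↔ basis r, so (Xᵀq)_{2} = Σᵢ (r)·qᵢ = (-3)·(-6) + (-1)·(-2) + (0)·(0) + (2)·(4) + (4)·(9) + (5)·(11) + (8)·(16) = 247.

247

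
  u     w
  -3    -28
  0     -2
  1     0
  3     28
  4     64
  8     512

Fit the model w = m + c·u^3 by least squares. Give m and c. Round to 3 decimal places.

Compute the Gram sums: Σ1 = 6, Σu^3 = 577, Σu^3·u^3 = 267699.
Moment sums: Σw = 574, Σu^3·w = 267752.
So AᵀA·[m, c]ᵀ = Aᵀw: [[6, 577]; [577, 267699]]·[m, c]ᵀ = [574, 267752]ᵀ.
Eliminating c: 267699·(row 1) − 577·(row 2) gives 1273265·m = 267699·574 − 577·267752 = -833678, so m = -833678/1273265.
Then c = (267752 − 577·(-833678/1273265))/267699 = 1275314/1273265.

m = -0.655, c = 1.002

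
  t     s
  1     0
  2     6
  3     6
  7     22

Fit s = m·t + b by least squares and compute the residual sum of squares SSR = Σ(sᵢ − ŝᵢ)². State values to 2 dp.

Sums needed: Σt·t = 63, Σt = 13, Σ1 = 4.
Right-hand side: Σt·s = 184, Σs = 34.
Eliminating b: 4·(row 1) − 13·(row 2) gives 83·m = 4·184 − 13·34 = 294, so m = 294/83.
Then b = (34 − 13·(294/83))/4 = -250/83.
Residuals: -44/83, 160/83, -134/83, 18/83; SSR = 552/83.

SSR = 6.65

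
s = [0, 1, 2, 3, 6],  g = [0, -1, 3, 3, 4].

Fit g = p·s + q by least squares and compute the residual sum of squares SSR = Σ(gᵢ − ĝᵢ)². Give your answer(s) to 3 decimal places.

SSR = 6.113

Sums needed: Σs·s = 50, Σs = 12, Σ1 = 5.
Moment sums: Σs·g = 38, Σg = 9.
det = 50·5 − 12² = 106.
p = (38·5 − 12·9)/106 = 41/53; q = (50·9 − 12·38)/106 = -3/53.
Residuals: 3/53, -91/53, 80/53, 39/53, -31/53; SSR = 324/53.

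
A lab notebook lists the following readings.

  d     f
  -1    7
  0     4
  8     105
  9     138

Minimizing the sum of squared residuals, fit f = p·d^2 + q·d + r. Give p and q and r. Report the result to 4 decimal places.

The normal equations are: 10658·p + 1240·q + 146·r = 17905;  1240·p + 146·q + 16·r = 2075;  146·p + 16·q + 4·r = 254.
(Σd^2·d^2 = 10658, Σd^2·d = 1240, Σd^2 = 146, Σd·d = 146, Σd = 16, Σ1 = 4, Σd^2·f = 17905, Σd·f = 2075, Σf = 254.)
Row-reducing yields p = 2, q = -253/82, r = 233/82.

p = 2.0000, q = -3.0854, r = 2.8415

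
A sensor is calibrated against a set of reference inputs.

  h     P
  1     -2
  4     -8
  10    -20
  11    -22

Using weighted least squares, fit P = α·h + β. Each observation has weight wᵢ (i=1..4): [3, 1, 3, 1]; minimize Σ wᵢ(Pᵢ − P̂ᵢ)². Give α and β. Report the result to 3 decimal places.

Sums needed: Σwᵢ·h·h = 440, Σwᵢ·h = 48, Σwᵢ·1 = 8.
Moment sums: Σwᵢ·h·P = -880, Σwᵢ·P = -96.
So AᵀWA·[α, β]ᵀ = AᵀWP: [[440, 48]; [48, 8]]·[α, β]ᵀ = [-880, -96]ᵀ.
Eliminating β: 8·(row 1) − 48·(row 2) gives 1216·α = 8·(-880) − 48·(-96) = -2432, so α = -2.
Then β = ((-96) − 48·(-2))/8 = 0.

α = -2.000, β = 0.000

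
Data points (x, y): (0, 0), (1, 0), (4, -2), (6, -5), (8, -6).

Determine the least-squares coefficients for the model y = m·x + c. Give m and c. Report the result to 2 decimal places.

The normal equations are: 117·m + 19·c = -86;  19·m + 5·c = -13.
(Σx·x = 117, Σx = 19, Σ1 = 5, Σx·y = -86, Σy = -13.)
Eliminating c: 5·(row 1) − 19·(row 2) gives 224·m = 5·(-86) − 19·(-13) = -183, so m = -183/224.
Then c = ((-13) − 19·(-183/224))/5 = 113/224.

m = -0.82, c = 0.50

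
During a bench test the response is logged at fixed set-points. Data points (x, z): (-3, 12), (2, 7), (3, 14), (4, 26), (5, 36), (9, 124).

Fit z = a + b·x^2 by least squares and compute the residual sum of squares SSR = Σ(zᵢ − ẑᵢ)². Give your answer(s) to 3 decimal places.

Entries of MᵀM: Σ1 = 6, Σx^2 = 144, Σx^2·x^2 = 7620.
Moment sums: Σz = 219, Σx^2·z = 11622.
MᵀM·[a, b]ᵀ = Mᵀz becomes [[6, 144]; [144, 7620]]·[a, b]ᵀ = [219, 11622]ᵀ.
det = 6·7620 − 144² = 24984.
a = (219·7620 − 144·11622)/24984 = -133/694; b = (6·11622 − 144·219)/24984 = 1061/694.
Residuals: -544/347, 747/694, 150/347, 1201/694, -704/347, 124/347; SSR = 7663/694.

SSR = 11.042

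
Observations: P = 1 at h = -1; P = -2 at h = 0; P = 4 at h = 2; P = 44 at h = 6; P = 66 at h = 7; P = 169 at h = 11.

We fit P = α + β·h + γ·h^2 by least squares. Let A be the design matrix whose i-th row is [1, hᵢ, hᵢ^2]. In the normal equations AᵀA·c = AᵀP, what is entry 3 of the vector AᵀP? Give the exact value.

Entry 3 ↔ basis h^2, so (AᵀP)_{3} = Σᵢ (h^2)·Pᵢ = (1)·(1) + (0)·(-2) + (4)·(4) + (36)·(44) + (49)·(66) + (121)·(169) = 25284.

25284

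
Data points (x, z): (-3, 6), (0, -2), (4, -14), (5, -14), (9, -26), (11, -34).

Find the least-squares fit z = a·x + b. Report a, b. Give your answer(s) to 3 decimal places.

a = -2.785, b = -1.933

Setting ∂/∂a … = 0 gives: 252·a + 26·b = -752;  26·a + 6·b = -84.
(Σx·x = 252, Σx = 26, Σ1 = 6, Σx·z = -752, Σz = -84.)
Δ = 252·6 − 26² = 836.
a = ((-752)·6 − 26·(-84))/836 = -582/209; b = (252·(-84) − 26·(-752))/836 = -404/209.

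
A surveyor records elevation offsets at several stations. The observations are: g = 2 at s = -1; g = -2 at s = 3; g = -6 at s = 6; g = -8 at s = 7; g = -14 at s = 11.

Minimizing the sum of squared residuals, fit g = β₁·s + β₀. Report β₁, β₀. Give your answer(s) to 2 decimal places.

Sums needed: Σs·s = 216, Σs = 26, Σ1 = 5.
And Σs·g = -254, Σg = -28.
Eliminating β₀: 5·(row 1) − 26·(row 2) gives 404·β₁ = 5·(-254) − 26·(-28) = -542, so β₁ = -271/202.
Then β₀ = ((-28) − 26·(-271/202))/5 = 139/101.

β₁ = -1.34, β₀ = 1.38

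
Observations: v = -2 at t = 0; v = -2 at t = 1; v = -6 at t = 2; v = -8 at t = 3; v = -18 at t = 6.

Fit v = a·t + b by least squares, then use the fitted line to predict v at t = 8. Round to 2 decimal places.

From the data, Σt·t = 50, Σt = 12, Σ1 = 5.
Moment sums: Σt·v = -146, Σv = -36.
MᵀM·[a, b]ᵀ = Mᵀv becomes [[50, 12]; [12, 5]]·[a, b]ᵀ = [-146, -36]ᵀ.
Eliminating b: 5·(row 1) − 12·(row 2) gives 106·a = 5·(-146) − 12·(-36) = -298, so a = -149/53.
Then b = ((-36) − 12·(-149/53))/5 = -24/53.
At t = 8: v̂ = (-149/53)·(8) + (-24/53)·(1) = -1216/53.

v̂ = -22.94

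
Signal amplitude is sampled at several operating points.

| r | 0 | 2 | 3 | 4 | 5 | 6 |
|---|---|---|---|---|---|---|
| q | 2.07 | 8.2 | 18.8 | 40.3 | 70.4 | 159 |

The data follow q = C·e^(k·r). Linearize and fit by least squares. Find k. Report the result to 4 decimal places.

Taking logs, ln q = k·r + ln C, so regress ln q on r.
Σr = 20.0000, Σ(r)² = 90.0000, Σln q = 18.7850, Σr·ln q = 79.4796.
Equations: 90.0000·k + 20.0000·ln C = 79.4796;  20.0000·k + 6·ln C = 18.7850.
Solving (det = 140.0000): k = 0.72270, ln C = 0.72183.

k = 0.7227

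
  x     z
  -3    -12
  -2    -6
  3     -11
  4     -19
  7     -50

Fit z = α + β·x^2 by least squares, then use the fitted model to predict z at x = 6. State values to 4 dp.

Forming MᵀM = [[5, 87]; [87, 2835]] and Mᵀz = [-98, -2985]ᵀ gives MᵀM·[α, β]ᵀ = Mᵀz.
det = 5·2835 − 87² = 6606.
α = ((-98)·2835 − 87·(-2985))/6606 = -2015/734; β = (5·(-2985) − 87·(-98))/6606 = -711/734.
At x = 6: ẑ = (-2015/734)·(1) + (-711/734)·(36) = -27611/734.

ẑ = -37.6172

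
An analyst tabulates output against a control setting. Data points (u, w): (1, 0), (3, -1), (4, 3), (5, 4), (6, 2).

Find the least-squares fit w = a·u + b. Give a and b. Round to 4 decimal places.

Compute the Gram sums: Σu·u = 87, Σu = 19, Σ1 = 5.
And Σu·w = 41, Σw = 8.
So XᵀX·[a, b]ᵀ = Xᵀw: [[87, 19]; [19, 5]]·[a, b]ᵀ = [41, 8]ᵀ.
Δ = 87·5 − 19² = 74.
a = (41·5 − 19·8)/74 = 53/74; b = (87·8 − 19·41)/74 = -83/74.

a = 0.7162, b = -1.1216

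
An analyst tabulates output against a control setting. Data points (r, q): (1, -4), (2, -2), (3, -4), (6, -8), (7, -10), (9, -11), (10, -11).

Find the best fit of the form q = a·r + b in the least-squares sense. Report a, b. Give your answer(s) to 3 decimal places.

The normal system XᵀX·[a, b]ᵀ = Xᵀq is [[280, 38]; [38, 7]]·[a, b]ᵀ = [-347, -50]ᵀ.
Δ = 280·7 − 38² = 516.
a = ((-347)·7 − 38·(-50))/516 = -529/516; b = (280·(-50) − 38·(-347))/516 = -407/258.

a = -1.025, b = -1.578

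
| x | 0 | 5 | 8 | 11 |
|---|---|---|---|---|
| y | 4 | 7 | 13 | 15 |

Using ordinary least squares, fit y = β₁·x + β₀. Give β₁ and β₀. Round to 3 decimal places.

Compute the Gram sums: Σx·x = 210, Σx = 24, Σ1 = 4.
Right-hand side: Σx·y = 304, Σy = 39.
Normal equations: [[210, 24]; [24, 4]]·[β₁, β₀]ᵀ = [304, 39]ᵀ.
Δ = 210·4 − 24² = 264.
β₁ = (304·4 − 24·39)/264 = 35/33; β₀ = (210·39 − 24·304)/264 = 149/44.

β₁ = 1.061, β₀ = 3.386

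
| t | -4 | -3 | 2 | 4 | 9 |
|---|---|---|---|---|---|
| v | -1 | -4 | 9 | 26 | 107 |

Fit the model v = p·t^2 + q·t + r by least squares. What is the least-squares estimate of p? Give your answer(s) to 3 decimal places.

From the data, Σt^2·t^2 = 7170, Σt^2·t = 710, Σt^2 = 126, Σt·t = 126, Σt = 8, Σ1 = 5.
Moment sums: Σt^2·v = 9067, Σt·v = 1101, Σv = 137.
So XᵀX·[p, q, r]ᵀ = Xᵀv: [[7170, 710, 126]; [710, 126, 8]; [126, 8, 5]]·[p, q, r]ᵀ = [9067, 1101, 137]ᵀ.
Solving the 3×3 system (Gaussian elimination) gives p = 117041/121088, q = 417595/121088, r = -149887/60544.

p = 0.967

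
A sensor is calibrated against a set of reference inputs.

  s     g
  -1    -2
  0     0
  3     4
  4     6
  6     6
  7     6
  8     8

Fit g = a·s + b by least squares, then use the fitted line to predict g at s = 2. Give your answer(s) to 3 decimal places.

From the data, Σs·s = 175, Σs = 27, Σ1 = 7.
And Σs·g = 180, Σg = 28.
Eliminating b: 7·(row 1) − 27·(row 2) gives 496·a = 7·180 − 27·28 = 504, so a = 63/62.
Then b = (28 − 27·(63/62))/7 = 5/62.
At s = 2: ĝ = (63/62)·(2) + (5/62)·(1) = 131/62.

ĝ = 2.113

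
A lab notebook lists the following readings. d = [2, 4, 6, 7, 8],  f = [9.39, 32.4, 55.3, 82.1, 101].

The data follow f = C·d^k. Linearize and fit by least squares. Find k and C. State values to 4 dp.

Let Y = ln f. Fitting Y = k·ln d + ln C by least squares:
Σln d = 7.8966, Σ(ln d)² = 13.7233, Σln f = 18.7536, Σln d·ln f = 31.7384.
Equations: 13.7233·k + 7.8966·ln C = 31.7384;  7.8966·k + 5·ln C = 18.7536.
Slope k = (n·Σln d·ln f − Σln d·Σln f)/(n·Σ(ln d)² − (Σln d)²) = (5·31.7384 − 7.8966·18.7536)/6.2610 = 1.69349; ln C = (Σln f − k·Σln d)/n = 1.07618, so C = exp(1.07618) = 2.93346.

k = 1.6935, C = 2.9335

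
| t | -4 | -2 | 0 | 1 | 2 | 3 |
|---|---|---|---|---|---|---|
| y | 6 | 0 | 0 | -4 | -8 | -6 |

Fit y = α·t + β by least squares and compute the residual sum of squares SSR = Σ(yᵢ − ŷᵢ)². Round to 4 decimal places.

With design matrix X, XᵀX = [[34, 0]; [0, 6]] and Xᵀy = [-62, -12]ᵀ.
Eliminating β: 6·(row 1) − 0·(row 2) gives 204·α = 6·(-62) − 0·(-12) = -372, so α = -31/17.
Then β = ((-12) − 0·(-31/17))/6 = -2.
Residuals: 12/17, -28/17, 2, -3/17, -40/17, 25/17; SSR = 254/17.

SSR = 14.9412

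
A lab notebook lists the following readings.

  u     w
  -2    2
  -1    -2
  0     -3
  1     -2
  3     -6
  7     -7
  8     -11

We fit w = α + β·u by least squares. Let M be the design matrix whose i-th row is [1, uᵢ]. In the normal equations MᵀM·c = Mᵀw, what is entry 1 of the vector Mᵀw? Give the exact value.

Entry 1 ↔ basis 1, so (Mᵀw)_{1} = Σᵢ wᵢ = (1)·(2) + (1)·(-2) + (1)·(-3) + (1)·(-2) + (1)·(-6) + (1)·(-7) + (1)·(-11) = -29.

-29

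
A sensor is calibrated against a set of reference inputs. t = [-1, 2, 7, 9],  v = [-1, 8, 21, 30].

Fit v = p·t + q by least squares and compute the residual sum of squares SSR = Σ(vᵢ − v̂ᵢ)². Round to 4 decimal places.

Entries of MᵀM: Σt·t = 135, Σt = 17, Σ1 = 4.
Right-hand side: Σt·v = 434, Σv = 58.
So MᵀM·[p, q]ᵀ = Mᵀv: [[135, 17]; [17, 4]]·[p, q]ᵀ = [434, 58]ᵀ.
Determinant 135·4 − 17² = 251.
p = (434·4 − 17·58)/251 = 750/251; q = (135·58 − 17·434)/251 = 452/251.
Residuals: 47/251, 56/251, -431/251, 328/251; SSR = 1190/251.

SSR = 4.7410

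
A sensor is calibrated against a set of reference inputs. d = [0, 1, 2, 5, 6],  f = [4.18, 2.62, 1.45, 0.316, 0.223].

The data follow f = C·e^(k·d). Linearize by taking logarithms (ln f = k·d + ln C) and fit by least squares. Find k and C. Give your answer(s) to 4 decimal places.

k = -0.4990, C = 4.1354

Linearized form: ln f = k·d + ln C. From the 5 transformed points,
AᵀA = [[66.0000, 14.0000]; [14.0000, 5]], rhs = [-13.0573, 0.1125]ᵀ  (here Σd = 14.0000, Σ(d)² = 66.0000, Σln f = 0.1125, Σd·ln f = -13.0573).
Slope k = (n·Σd·ln f − Σd·Σln f)/(n·Σ(d)² − (Σd)²) = (5·-13.0573 − 14.0000·0.1125)/134.0000 = -0.49896; ln C = (Σln f − k·Σd)/n = 1.41958, so C = exp(1.41958) = 4.13538.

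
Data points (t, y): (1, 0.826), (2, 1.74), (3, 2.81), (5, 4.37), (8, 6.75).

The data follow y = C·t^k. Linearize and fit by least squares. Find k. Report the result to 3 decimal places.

Let Y = ln y. Fitting Y = k·ln t + ln C by least squares:
XᵀX = [[8.6018, 5.4806]; [5.4806, 5]], rhs = [7.8633, 4.7802]ᵀ  (here Σln t = 5.4806, Σ(ln t)² = 8.6018, Σln y = 4.7802, Σln t·ln y = 7.8633).
Δ = 8.6018·5 − (5.4806)² = 12.9714; k = (7.8633·5 − 5.4806·4.7802)/12.9714 = 1.01129, ln C = (8.6018·4.7802 − 5.4806·7.8633)/12.9714 = -0.15246.

k = 1.011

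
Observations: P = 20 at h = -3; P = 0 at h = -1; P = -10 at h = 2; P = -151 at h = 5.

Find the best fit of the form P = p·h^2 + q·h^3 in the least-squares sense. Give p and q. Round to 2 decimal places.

The normal equations are: 723·p + 2913·q = -3635;  2913·p + 16419·q = -19495.
(Σh^2·h^2 = 723, Σh^2·h^3 = 2913, Σh^3·h^3 = 16419, Σh^2·P = -3635, Σh^3·P = -19495.)
Determinant 723·16419 − 2913² = 3385368.
p = ((-3635)·16419 − 2913·(-19495))/3385368 = -53595/62692; q = (723·(-19495) − 2913·(-3635))/3385368 = -194785/188076.

p = -0.85, q = -1.04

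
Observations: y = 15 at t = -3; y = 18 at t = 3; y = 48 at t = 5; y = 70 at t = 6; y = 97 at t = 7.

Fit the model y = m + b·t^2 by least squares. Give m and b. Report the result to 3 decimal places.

Compute the Gram sums: Σ1 = 5, Σt^2 = 128, Σt^2·t^2 = 4484.
Right-hand side: Σy = 248, Σt^2·y = 8770.
Δ = 5·4484 − 128² = 6036.
m = (248·4484 − 128·8770)/6036 = -2632/1509; b = (5·8770 − 128·248)/6036 = 6053/3018.

m = -1.744, b = 2.006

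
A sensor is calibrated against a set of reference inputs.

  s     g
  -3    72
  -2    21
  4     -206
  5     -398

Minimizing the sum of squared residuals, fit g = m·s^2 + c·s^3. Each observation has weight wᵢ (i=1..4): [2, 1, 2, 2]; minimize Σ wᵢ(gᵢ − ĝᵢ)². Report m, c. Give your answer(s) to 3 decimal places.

The normal equations are: 1940·m + 7780·c = -25112;  7780·m + 40964·c = -129924.
(Σwᵢ·s^2·s^2 = 1940, Σwᵢ·s^2·s^3 = 7780, Σwᵢ·s^3·s^3 = 40964, Σwᵢ·s^2·g = -25112, Σwᵢ·s^3·g = -129924.)
Eliminating c: 40964·(row 1) − 7780·(row 2) gives 18941760·m = 40964·(-25112) − 7780·(-129924) = -17879248, so m = -1117453/1183860.
Then c = ((-129924) − 7780·(-1117453/1183860))/40964 = -708515/236772.

m = -0.944, c = -2.992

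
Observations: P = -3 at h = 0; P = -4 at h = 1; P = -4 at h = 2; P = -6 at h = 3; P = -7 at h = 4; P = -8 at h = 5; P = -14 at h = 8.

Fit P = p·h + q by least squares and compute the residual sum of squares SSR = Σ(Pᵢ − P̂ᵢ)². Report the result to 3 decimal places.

With design matrix A, AᵀA = [[119, 23]; [23, 7]] and AᵀP = [-210, -46]ᵀ.
Determinant 119·7 − 23² = 304.
p = ((-210)·7 − 23·(-46))/304 = -103/76; q = (119·(-46) − 23·(-210))/304 = -161/76.
Residuals: -67/76, -10/19, 63/76, 7/38, 41/76, 17/19, -79/76; SSR = 75/19.

SSR = 3.947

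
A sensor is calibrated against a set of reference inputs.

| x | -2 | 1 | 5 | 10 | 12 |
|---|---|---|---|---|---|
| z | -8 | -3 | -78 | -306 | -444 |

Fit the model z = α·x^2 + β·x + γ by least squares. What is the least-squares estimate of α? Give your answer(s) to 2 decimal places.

Compute the Gram sums: Σx^2·x^2 = 31378, Σx^2·x = 2846, Σx^2 = 274, Σx·x = 274, Σx = 26, Σ1 = 5.
Right-hand side: Σx^2·z = -96521, Σx·z = -8765, Σz = -839.
Row-reducing yields α = -49939/16536, β = -13123/16536, γ = 2513/1378.

α = -3.02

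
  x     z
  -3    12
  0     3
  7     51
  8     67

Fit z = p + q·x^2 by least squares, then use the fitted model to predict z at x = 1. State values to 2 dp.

ẑ = 3.94

Sums needed: Σ1 = 4, Σx^2 = 122, Σx^2·x^2 = 6578.
Moment sums: Σz = 133, Σx^2·z = 6895.
So MᵀM·[p, q]ᵀ = Mᵀz: [[4, 122]; [122, 6578]]·[p, q]ᵀ = [133, 6895]ᵀ.
Determinant 4·6578 − 122² = 11428.
p = (133·6578 − 122·6895)/11428 = 8421/2857; q = (4·6895 − 122·133)/11428 = 5677/5714.
At x = 1: ẑ = (8421/2857)·(1) + (5677/5714)·(1) = 22519/5714.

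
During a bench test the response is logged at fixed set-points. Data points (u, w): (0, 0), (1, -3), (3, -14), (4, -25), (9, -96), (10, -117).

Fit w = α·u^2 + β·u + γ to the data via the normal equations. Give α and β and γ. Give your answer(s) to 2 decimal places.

α = -0.95, β = -2.22, γ = 0.14

Normal-equation sums: Σu^2·u^2 = 16899, Σu^2·u = 1821, Σu^2 = 207, Σu·u = 207, Σu = 27, Σ1 = 6.
Moment sums: Σu^2·w = -20005, Σu·w = -2179, Σw = -255.
Inverting the 3×3 Gram matrix, [α, β, γ]ᵀ = [-6787/7176, -15965/7176, 13/92]ᵀ.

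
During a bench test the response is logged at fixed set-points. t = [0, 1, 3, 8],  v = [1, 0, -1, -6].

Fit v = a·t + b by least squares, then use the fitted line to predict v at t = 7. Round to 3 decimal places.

Compute the Gram sums: Σt·t = 74, Σt = 12, Σ1 = 4.
For Xᵀv: Σt·v = -51, Σv = -6.
XᵀX·[a, b]ᵀ = Xᵀv becomes [[74, 12]; [12, 4]]·[a, b]ᵀ = [-51, -6]ᵀ.
Eliminating b: 4·(row 1) − 12·(row 2) gives 152·a = 4·(-51) − 12·(-6) = -132, so a = -33/38.
Then b = ((-6) − 12·(-33/38))/4 = 21/19.
At t = 7: v̂ = (-33/38)·(7) + (21/19)·(1) = -189/38.

v̂ = -4.974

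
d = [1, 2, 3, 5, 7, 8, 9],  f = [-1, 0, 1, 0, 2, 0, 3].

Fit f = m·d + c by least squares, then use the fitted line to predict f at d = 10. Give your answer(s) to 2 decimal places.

f̂ = 2.27

Sums needed: Σd·d = 233, Σd = 35, Σ1 = 7.
Moment sums: Σd·f = 43, Σf = 5.
Eliminating c: 7·(row 1) − 35·(row 2) gives 406·m = 7·43 − 35·5 = 126, so m = 9/29.
Then c = (5 − 35·(9/29))/7 = -170/203.
At d = 10: f̂ = (9/29)·(10) + (-170/203)·(1) = 460/203.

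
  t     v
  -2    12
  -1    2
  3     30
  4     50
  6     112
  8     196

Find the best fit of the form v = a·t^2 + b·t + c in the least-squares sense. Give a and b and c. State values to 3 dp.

Forming XᵀX = [[5746, 810, 130]; [810, 130, 18]; [130, 18, 6]] and Xᵀv = [17696, 2504, 402]ᵀ gives XᵀX·[a, b, c]ᵀ = Xᵀv.
Row-reducing yields a = 25833/8668, b = 5279/8668, c = 1301/2167.

a = 2.980, b = 0.609, c = 0.600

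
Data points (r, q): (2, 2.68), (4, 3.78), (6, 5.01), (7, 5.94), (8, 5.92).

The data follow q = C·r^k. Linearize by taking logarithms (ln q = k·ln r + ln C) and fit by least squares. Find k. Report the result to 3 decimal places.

k = 0.603

Let Y = ln q. Fitting Y = k·ln r + ln C by least squares:
Σln r = 7.8966, Σ(ln r)² = 13.7233, Σln q = 7.4870, Σln r·ln q = 12.5790.
Equations: 13.7233·k + 7.8966·ln C = 12.5790;  7.8966·k + 5·ln C = 7.4870.
Slope k = (n·Σln r·ln q − Σln r·Σln q)/(n·Σ(ln r)² − (Σln r)²) = (5·12.5790 − 7.8966·7.4870)/6.2610 = 0.60267; ln C = (Σln q − k·Σln r)/n = 0.54559.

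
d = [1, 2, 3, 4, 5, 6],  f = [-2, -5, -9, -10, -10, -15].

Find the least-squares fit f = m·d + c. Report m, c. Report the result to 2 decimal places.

m = -2.31, c = -0.40

Forming AᵀA = [[91, 21]; [21, 6]] and Aᵀf = [-219, -51]ᵀ gives AᵀA·[m, c]ᵀ = Aᵀf.
Determinant 91·6 − 21² = 105.
m = ((-219)·6 − 21·(-51))/105 = -81/35; c = (91·(-51) − 21·(-219))/105 = -2/5.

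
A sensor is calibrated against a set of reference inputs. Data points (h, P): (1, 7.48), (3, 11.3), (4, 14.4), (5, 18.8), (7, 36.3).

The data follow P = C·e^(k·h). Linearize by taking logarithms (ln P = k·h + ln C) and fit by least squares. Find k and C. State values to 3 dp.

k = 0.262, C = 5.346

Taking logs, ln P = k·h + ln C, so regress ln P on h.
Σh = 20.0000, Σ(h)² = 100.0000, Σln P = 13.6299, Σh·ln P = 59.7676.
Equations: 100.0000·k + 20.0000·ln C = 59.7676;  20.0000·k + 5·ln C = 13.6299.
Solving (det = 100.0000): k = 0.26239, ln C = 1.67643, so C = exp(1.67643) = 5.34641.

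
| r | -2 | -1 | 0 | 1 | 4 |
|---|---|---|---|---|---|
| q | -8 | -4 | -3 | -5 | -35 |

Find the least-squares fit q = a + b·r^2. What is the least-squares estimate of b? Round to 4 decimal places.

b = -2.0260

Compute the Gram sums: Σ1 = 5, Σr^2 = 22, Σr^2·r^2 = 274.
And Σq = -55, Σr^2·q = -601.
Normal equations: [[5, 22]; [22, 274]]·[a, b]ᵀ = [-55, -601]ᵀ.
Determinant 5·274 − 22² = 886.
a = ((-55)·274 − 22·(-601))/886 = -924/443; b = (5·(-601) − 22·(-55))/886 = -1795/886.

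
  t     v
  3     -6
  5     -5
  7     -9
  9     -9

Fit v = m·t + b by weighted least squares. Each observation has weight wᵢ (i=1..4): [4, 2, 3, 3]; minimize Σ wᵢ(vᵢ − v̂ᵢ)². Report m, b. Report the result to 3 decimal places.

Setting ∂/∂m … = 0 gives: 476·m + 70·b = -554;  70·m + 12·b = -88.
Determinant 476·12 − 70² = 812.
m = ((-554)·12 − 70·(-88))/812 = -122/203; b = (476·(-88) − 70·(-554))/812 = -111/29.

m = -0.601, b = -3.828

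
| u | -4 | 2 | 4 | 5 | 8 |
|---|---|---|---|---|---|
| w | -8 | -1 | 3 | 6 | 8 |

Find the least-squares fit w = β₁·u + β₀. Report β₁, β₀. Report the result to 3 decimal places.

β₁ = 1.400, β₀ = -2.600

With design matrix X, XᵀX = [[125, 15]; [15, 5]] and Xᵀw = [136, 8]ᵀ.
det = 125·5 − 15² = 400.
β₁ = (136·5 − 15·8)/400 = 7/5; β₀ = (125·8 − 15·136)/400 = -13/5.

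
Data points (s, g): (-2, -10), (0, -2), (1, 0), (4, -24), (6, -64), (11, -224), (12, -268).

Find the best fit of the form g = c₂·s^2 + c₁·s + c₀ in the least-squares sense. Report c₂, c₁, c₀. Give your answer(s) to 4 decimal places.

c₂ = -1.9814, c₁ = 1.4320, c₀ = 0.0250

Compute the Gram sums: Σs^2·s^2 = 36946, Σs^2·s = 3332, Σs^2 = 322, Σs·s = 322, Σs = 32, Σ1 = 7.
And Σs^2·g = -68424, Σs·g = -6140, Σg = -592.
So MᵀM·[c₂, c₁, c₀]ᵀ = Mᵀg: [[36946, 3332, 322]; [3332, 322, 32]; [322, 32, 7]]·[c₂, c₁, c₀]ᵀ = [-68424, -6140, -592]ᵀ.
Inverting the 3×3 Gram matrix, [c₂, c₁, c₀]ᵀ = [-99320/50127, 1654/1155, 128/5115]ᵀ.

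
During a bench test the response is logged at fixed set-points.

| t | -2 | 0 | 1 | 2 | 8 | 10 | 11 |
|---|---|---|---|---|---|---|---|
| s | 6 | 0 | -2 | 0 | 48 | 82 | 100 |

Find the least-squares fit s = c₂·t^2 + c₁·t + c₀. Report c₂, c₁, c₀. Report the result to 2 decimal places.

Sums needed: Σt^2·t^2 = 28770, Σt^2·t = 2844, Σt^2 = 294, Σt·t = 294, Σt = 30, Σ1 = 7.
And Σt^2·s = 23394, Σt·s = 2290, Σs = 234.
So XᵀX·[c₂, c₁, c₀]ᵀ = Xᵀs: [[28770, 2844, 294]; [2844, 294, 30]; [294, 30, 7]]·[c₂, c₁, c₀]ᵀ = [23394, 2290, 234]ᵀ.
Row-reducing yields c₂ = 39933/40369, c₁ = -29257/17301, c₀ = -35138/40369.

c₂ = 0.99, c₁ = -1.69, c₀ = -0.87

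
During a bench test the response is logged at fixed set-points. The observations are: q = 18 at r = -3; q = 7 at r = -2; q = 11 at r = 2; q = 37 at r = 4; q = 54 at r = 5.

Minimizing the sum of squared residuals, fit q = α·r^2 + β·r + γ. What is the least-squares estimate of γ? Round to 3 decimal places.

Normal-equation sums: Σr^2·r^2 = 994, Σr^2·r = 162, Σr^2 = 58, Σr·r = 58, Σr = 6, Σ1 = 5.
Right-hand side: Σr^2·q = 2176, Σr·q = 372, Σq = 127.
Row-reducing yields α = 4816/2431, β = 159/221, γ = 291/187.

γ = 1.556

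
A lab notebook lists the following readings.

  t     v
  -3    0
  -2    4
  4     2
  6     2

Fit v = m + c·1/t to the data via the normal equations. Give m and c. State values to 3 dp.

Compute the Gram sums: Σ1 = 4, Σ1/t = -5/12, Σ1/t·1/t = 65/144.
For Mᵀv: Σv = 8, Σ1/t·v = -7/6.
Eliminating c: (65/144)·(row 1) − (-5/12)·(row 2) gives (235/144)·m = (65/144)·8 − (-5/12)·(-7/6) = 25/8, so m = 90/47.
Then c = ((-7/6) − (-5/12)·(90/47))/(65/144) = -192/235.

m = 1.915, c = -0.817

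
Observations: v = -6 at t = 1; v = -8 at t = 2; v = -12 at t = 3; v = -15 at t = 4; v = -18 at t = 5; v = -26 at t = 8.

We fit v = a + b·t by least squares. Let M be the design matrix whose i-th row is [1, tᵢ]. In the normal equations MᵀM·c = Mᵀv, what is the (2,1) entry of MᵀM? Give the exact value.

Row 2 ↔ basis t, column 1 ↔ basis 1, so (MᵀM)_{2,1} = Σᵢ t = (1)·(1) + (2)·(1) + (3)·(1) + (4)·(1) + (5)·(1) + (8)·(1) = 23.

23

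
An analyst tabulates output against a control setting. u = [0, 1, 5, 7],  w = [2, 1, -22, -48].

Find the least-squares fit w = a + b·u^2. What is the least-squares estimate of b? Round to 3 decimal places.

b = -1.015

Compute the Gram sums: Σ1 = 4, Σu^2 = 75, Σu^2·u^2 = 3027.
For Xᵀw: Σw = -67, Σu^2·w = -2901.
Determinant 4·3027 − 75² = 6483.
a = ((-67)·3027 − 75·(-2901))/6483 = 4922/2161; b = (4·(-2901) − 75·(-67))/6483 = -2193/2161.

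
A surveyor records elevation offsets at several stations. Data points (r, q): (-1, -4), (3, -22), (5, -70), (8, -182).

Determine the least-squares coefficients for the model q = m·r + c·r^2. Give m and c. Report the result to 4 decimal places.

Sums needed: Σr·r = 99, Σr·r^2 = 663, Σr^2·r^2 = 4803.
For Mᵀq: Σr·q = -1868, Σr^2·q = -13600.
det = 99·4803 − 663² = 35928.
m = ((-1868)·4803 − 663·(-13600))/35928 = 3733/2994; c = (99·(-13600) − 663·(-1868))/35928 = -8993/2994.

m = 1.2468, c = -3.0037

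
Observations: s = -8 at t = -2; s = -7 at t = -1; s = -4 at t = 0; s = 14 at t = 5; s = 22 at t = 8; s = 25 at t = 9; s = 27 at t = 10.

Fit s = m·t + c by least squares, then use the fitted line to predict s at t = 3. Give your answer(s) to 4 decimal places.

ŝ = 6.3284

Setting ∂/∂m … = 0 gives: 275·m + 29·c = 764;  29·m + 7·c = 69.
(Σt·t = 275, Σt = 29, Σ1 = 7, Σt·s = 764, Σs = 69.)
Determinant 275·7 − 29² = 1084.
m = (764·7 − 29·69)/1084 = 3347/1084; c = (275·69 − 29·764)/1084 = -3181/1084.
At t = 3: ŝ = (3347/1084)·(3) + (-3181/1084)·(1) = 1715/271.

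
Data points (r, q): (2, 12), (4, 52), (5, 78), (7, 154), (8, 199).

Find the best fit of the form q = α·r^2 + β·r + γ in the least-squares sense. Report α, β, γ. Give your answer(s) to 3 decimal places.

α = 2.939, β = 1.788, γ = -3.182

AᵀA·[α, β, γ]ᵀ = Aᵀq reads: 7394·α + 1052·β + 158·γ = 23112;  1052·α + 158·β + 26·γ = 3292;  158·α + 26·β + 5·γ = 495.
(Σr^2·r^2 = 7394, Σr^2·r = 1052, Σr^2 = 158, Σr·r = 158, Σr = 26, Σ1 = 5, Σr^2·q = 23112, Σr·q = 3292, Σq = 495.)
Inverting the 3×3 Gram matrix, [α, β, γ]ᵀ = [97/33, 59/33, -35/11]ᵀ.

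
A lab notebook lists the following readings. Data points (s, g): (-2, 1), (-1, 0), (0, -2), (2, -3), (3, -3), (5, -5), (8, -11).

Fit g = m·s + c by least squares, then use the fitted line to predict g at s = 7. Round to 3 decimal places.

The normal equations are: 107·m + 15·c = -130;  15·m + 7·c = -23.
Determinant 107·7 − 15² = 524.
m = ((-130)·7 − 15·(-23))/524 = -565/524; c = (107·(-23) − 15·(-130))/524 = -511/524.
At s = 7: ĝ = (-565/524)·(7) + (-511/524)·(1) = -2233/262.

ĝ = -8.523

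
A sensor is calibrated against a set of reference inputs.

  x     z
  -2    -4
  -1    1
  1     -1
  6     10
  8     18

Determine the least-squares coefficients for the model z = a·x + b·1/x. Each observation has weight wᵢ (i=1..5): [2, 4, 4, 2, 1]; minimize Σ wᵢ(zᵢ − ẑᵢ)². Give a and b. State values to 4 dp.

a = 2.0380, b = -2.9064

Compute the Gram sums: Σwᵢ·x·x = 152, Σwᵢ·x·1/x = 13, Σwᵢ·1/x·1/x = 4937/576.
Moment sums: Σwᵢ·x·z = 272, Σwᵢ·1/x·z = 19/12.
So MᵀWM·[a, b]ᵀ = MᵀWz: [[152, 13]; [13, 4937/576]]·[a, b]ᵀ = [272, 19/12]ᵀ.
Δ = 152·(4937/576) − 13² = 81635/72.
a = (272·(4937/576) − 13·(19/12))/(81635/72) = 166376/81635; b = (152·(19/12) − 13·272)/(81635/72) = -237264/81635.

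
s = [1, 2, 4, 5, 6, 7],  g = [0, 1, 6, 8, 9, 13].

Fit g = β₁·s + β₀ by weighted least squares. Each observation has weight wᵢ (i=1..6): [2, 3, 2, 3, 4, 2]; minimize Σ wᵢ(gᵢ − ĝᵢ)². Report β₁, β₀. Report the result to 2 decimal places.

Compute the Gram sums: Σwᵢ·s·s = 363, Σwᵢ·s = 69, Σwᵢ·1 = 16.
For XᵀWg: Σwᵢ·s·g = 572, Σwᵢ·g = 101.
XᵀWX·[β₁, β₀]ᵀ = XᵀWg becomes [[363, 69]; [69, 16]]·[β₁, β₀]ᵀ = [572, 101]ᵀ.
Eliminating β₀: 16·(row 1) − 69·(row 2) gives 1047·β₁ = 16·572 − 69·101 = 2183, so β₁ = 2183/1047.
Then β₀ = (101 − 69·(2183/1047))/16 = -935/349.

β₁ = 2.09, β₀ = -2.68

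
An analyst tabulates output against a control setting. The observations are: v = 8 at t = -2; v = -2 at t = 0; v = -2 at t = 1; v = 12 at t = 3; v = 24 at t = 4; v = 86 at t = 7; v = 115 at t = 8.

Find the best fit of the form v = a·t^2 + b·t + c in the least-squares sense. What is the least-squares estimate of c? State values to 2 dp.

The normal system MᵀM·[a, b, c]ᵀ = Mᵀv is [[6851, 939, 143]; [939, 143, 21]; [143, 21, 7]]·[a, b, c]ᵀ = [12096, 1636, 241]ᵀ.
Inverting the 3×3 Gram matrix, [a, b, c]ᵀ = [75731/37994, -245893/189970, -228653/94985]ᵀ.

c = -2.41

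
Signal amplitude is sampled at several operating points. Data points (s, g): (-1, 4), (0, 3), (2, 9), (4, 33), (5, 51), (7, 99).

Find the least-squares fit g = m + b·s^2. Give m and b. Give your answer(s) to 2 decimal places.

From the data, Σ1 = 6, Σs^2 = 95, Σs^2·s^2 = 3299.
Right-hand side: Σg = 199, Σs^2·g = 6694.
Normal equations: [[6, 95]; [95, 3299]]·[m, b]ᵀ = [199, 6694]ᵀ.
det = 6·3299 − 95² = 10769.
m = (199·3299 − 95·6694)/10769 = 20571/10769; b = (6·6694 − 95·199)/10769 = 21259/10769.

m = 1.91, b = 1.97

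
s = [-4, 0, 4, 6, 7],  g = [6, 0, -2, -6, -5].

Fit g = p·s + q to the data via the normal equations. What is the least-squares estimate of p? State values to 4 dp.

The normal system MᵀM·[p, q]ᵀ = Mᵀg is [[117, 13]; [13, 5]]·[p, q]ᵀ = [-103, -7]ᵀ.
Δ = 117·5 − 13² = 416.
p = ((-103)·5 − 13·(-7))/416 = -53/52; q = (117·(-7) − 13·(-103))/416 = 5/4.

p = -1.0192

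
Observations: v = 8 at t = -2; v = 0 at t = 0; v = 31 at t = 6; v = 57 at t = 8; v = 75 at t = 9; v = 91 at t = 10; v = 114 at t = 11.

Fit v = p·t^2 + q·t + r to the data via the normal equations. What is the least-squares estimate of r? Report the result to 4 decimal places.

Setting ∂/∂p … = 0 gives: 36610·p + 3780·q + 406·r = 33765;  3780·p + 406·q + 42·r = 3465;  406·p + 42·q + 7·r = 376.
Solving the 3×3 system (Gaussian elimination) gives p = 2209/2094, q = -6625/4886, r = 4870/7329.

r = 0.6645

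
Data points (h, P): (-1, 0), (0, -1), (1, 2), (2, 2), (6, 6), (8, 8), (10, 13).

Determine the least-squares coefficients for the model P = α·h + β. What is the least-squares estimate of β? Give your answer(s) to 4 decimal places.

β = 0.0574

From the data, Σh·h = 206, Σh = 26, Σ1 = 7.
And Σh·P = 236, ΣP = 30.
Normal equations: [[206, 26]; [26, 7]]·[α, β]ᵀ = [236, 30]ᵀ.
det = 206·7 − 26² = 766.
α = (236·7 − 26·30)/766 = 436/383; β = (206·30 − 26·236)/766 = 22/383.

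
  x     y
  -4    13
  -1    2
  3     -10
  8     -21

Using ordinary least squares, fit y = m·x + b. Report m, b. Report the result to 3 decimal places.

m = -2.815, b = 0.222

The normal equations are: 90·m + 6·b = -252;  6·m + 4·b = -16.
(Σx·x = 90, Σx = 6, Σ1 = 4, Σx·y = -252, Σy = -16.)
Determinant 90·4 − 6² = 324.
m = ((-252)·4 − 6·(-16))/324 = -76/27; b = (90·(-16) − 6·(-252))/324 = 2/9.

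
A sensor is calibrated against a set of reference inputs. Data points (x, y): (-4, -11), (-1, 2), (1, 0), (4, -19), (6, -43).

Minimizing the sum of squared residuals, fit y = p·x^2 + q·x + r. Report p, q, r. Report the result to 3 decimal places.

p = -1.081, q = -1.021, r = 2.159

The normal equations are: 1810·p + 216·q + 70·r = -2026;  216·p + 70·q + 6·r = -292;  70·p + 6·q + 5·r = -71.
Inverting the 3×3 Gram matrix, [p, q, r]ᵀ = [-9378/8675, -1771/1735, 18733/8675]ᵀ.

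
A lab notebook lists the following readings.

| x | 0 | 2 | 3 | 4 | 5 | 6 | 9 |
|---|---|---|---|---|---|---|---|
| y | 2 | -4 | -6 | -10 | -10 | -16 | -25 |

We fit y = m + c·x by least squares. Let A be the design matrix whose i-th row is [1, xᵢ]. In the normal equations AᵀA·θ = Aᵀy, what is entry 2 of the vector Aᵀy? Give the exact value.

-437

Entry 2 ↔ basis x, so (Aᵀy)_{2} = Σᵢ (x)·yᵢ = (0)·(2) + (2)·(-4) + (3)·(-6) + (4)·(-10) + (5)·(-10) + (6)·(-16) + (9)·(-25) = -437.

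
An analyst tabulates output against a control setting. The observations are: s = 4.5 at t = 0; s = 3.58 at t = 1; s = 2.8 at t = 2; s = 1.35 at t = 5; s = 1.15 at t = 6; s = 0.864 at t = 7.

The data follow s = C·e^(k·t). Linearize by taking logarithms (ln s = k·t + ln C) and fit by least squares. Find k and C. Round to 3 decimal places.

k = -0.234, C = 4.494

Let Y = ln s. Fitting Y = k·t + ln C by least squares:
XᵀX = [[115.0000, 21.0000]; [21.0000, 6]], rhs = [4.6504, 4.1027]ᵀ  (here Σt = 21.0000, Σ(t)² = 115.0000, Σln s = 4.1027, Σt·ln s = 4.6504).
Δ = 115.0000·6 − (21.0000)² = 249.0000; k = (4.6504·6 − 21.0000·4.1027)/249.0000 = -0.23396, ln C = (115.0000·4.1027 − 21.0000·4.6504)/249.0000 = 1.50264, so C = exp(1.50264) = 4.49352.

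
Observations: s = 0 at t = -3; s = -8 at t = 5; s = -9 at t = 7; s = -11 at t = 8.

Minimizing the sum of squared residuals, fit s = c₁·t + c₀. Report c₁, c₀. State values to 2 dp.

Sums needed: Σt·t = 147, Σt = 17, Σ1 = 4.
And Σt·s = -191, Σs = -28.
Normal equations: [[147, 17]; [17, 4]]·[c₁, c₀]ᵀ = [-191, -28]ᵀ.
Eliminating c₀: 4·(row 1) − 17·(row 2) gives 299·c₁ = 4·(-191) − 17·(-28) = -288, so c₁ = -288/299.
Then c₀ = ((-28) − 17·(-288/299))/4 = -869/299.

c₁ = -0.96, c₀ = -2.91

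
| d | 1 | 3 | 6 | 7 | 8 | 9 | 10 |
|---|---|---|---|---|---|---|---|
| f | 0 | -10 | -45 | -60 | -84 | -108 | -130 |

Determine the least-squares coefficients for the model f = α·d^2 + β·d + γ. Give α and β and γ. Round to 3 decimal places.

α = -1.408, β = 0.874, γ = 0.455

The normal system XᵀX·[α, β, γ]ᵀ = Xᵀf is [[24436, 2828, 340]; [2828, 340, 44]; [340, 44, 7]]·[α, β, γ]ᵀ = [-31774, -3664, -437]ᵀ.
Solving the 3×3 system (Gaussian elimination) gives α = -10339/7344, β = 6421/7344, γ = 209/459.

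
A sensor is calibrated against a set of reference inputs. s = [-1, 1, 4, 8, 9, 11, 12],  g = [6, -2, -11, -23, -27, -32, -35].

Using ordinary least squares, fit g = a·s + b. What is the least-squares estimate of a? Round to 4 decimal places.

a = -3.1142

From the data, Σs·s = 428, Σs = 44, Σ1 = 7.
Right-hand side: Σs·g = -1251, Σg = -124.
Normal equations: [[428, 44]; [44, 7]]·[a, b]ᵀ = [-1251, -124]ᵀ.
Determinant 428·7 − 44² = 1060.
a = ((-1251)·7 − 44·(-124))/1060 = -3301/1060; b = (428·(-124) − 44·(-1251))/1060 = 493/265.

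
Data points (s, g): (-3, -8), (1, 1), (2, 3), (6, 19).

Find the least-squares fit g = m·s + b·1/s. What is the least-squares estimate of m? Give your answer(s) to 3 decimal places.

m = 3.144

Setting ∂/∂m … = 0 gives: 50·m + 4·b = 145;  4·m + (25/18)·b = 25/3.
Eliminating b: (25/18)·(row 1) − 4·(row 2) gives (481/9)·m = (25/18)·145 − 4·(25/3) = 3025/18, so m = 3025/962.
Then b = ((25/3) − 4·(3025/962))/(25/18) = -1470/481.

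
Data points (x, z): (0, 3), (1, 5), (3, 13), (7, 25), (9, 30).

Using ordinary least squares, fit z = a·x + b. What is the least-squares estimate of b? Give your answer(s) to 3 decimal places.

The normal system AᵀA·[a, b]ᵀ = Aᵀz is [[140, 20]; [20, 5]]·[a, b]ᵀ = [489, 76]ᵀ.
Eliminating b: 5·(row 1) − 20·(row 2) gives 300·a = 5·489 − 20·76 = 925, so a = 37/12.
Then b = (76 − 20·(37/12))/5 = 43/15.

b = 2.867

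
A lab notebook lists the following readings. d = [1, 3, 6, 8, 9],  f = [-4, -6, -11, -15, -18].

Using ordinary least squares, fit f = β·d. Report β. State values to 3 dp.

β = -1.937

With design matrix M, MᵀM = [[191]] and Mᵀf = [-370]ᵀ.
Hence β = -370 / 191 ≈ -1.93717.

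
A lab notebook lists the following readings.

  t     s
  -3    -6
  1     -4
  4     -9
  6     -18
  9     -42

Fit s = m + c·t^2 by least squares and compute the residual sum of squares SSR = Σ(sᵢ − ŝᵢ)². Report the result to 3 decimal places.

Normal-equation sums: Σ1 = 5, Σt^2 = 143, Σt^2·t^2 = 8195.
Right-hand side: Σs = -79, Σt^2·s = -4252.
Normal equations: [[5, 143]; [143, 8195]]·[m, c]ᵀ = [-79, -4252]ᵀ.
Eliminating c: 8195·(row 1) − 143·(row 2) gives 20526·m = 8195·(-79) − 143·(-4252) = -39369, so m = -1193/622.
Then c = ((-4252) − 143·(-1193/622))/8195 = -3321/6842.
Residuals: 980/3421, -5462/3421, 4681/6842, 9523/6842, -2620/3421; SSR = 38473/6842.

SSR = 5.623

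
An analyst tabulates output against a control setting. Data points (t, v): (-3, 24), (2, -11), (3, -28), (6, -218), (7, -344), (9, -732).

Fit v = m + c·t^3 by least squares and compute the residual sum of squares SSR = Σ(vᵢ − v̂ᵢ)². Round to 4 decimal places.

SSR = 4.7965

The normal equations are: 6·m + 1296·c = -1309;  1296·m + 697268·c = -700200.
Determinant 6·697268 − 1296² = 2503992.
m = ((-1309)·697268 − 1296·(-700200))/2503992 = -1316153/625998; c = (6·(-700200) − 1296·(-1309))/2503992 = -104364/104333.
Residuals: -566863/625998, -560353/625998, 695177/625998, 1/6, 753953/625998, -426247/625998; SSR = 3002593/625998.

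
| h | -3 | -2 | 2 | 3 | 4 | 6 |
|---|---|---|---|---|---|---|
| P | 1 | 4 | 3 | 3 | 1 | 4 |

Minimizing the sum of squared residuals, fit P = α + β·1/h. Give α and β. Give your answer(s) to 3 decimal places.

α = 2.669, β = -0.035

From the data, Σ1 = 6, Σ1/h = 5/12, Σ1/h·1/h = 13/16.
Right-hand side: ΣP = 16, Σ1/h·P = 13/12.
Normal equations: [[6, 5/12]; [5/12, 13/16]]·[α, β]ᵀ = [16, 13/12]ᵀ.
Determinant 6·(13/16) − (5/12)² = 677/144.
α = (16·(13/16) − (5/12)·(13/12))/(677/144) = 1807/677; β = (6·(13/12) − (5/12)·16)/(677/144) = -24/677.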